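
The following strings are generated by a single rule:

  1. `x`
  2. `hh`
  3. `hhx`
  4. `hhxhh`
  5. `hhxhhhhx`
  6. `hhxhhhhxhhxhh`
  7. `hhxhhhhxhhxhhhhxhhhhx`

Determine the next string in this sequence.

From term 3 onward, concatenate the last term with the second-to-last: hh·x = hhx, hhx·hh = hhxhh, …
The next term joins hhxhhhhxhhxhhhhxhhhhx and hhxhhhhxhhxhh.

hhxhhhhxhhxhhhhxhhhhxhhxhhhhxhhxhh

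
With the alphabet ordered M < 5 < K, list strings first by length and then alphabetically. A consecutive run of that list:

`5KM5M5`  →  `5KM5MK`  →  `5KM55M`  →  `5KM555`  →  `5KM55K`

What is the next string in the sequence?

5KM5KM

Find the rightmost character of 5KM55K below K, bump it to the next letter, and reset everything to its right to M.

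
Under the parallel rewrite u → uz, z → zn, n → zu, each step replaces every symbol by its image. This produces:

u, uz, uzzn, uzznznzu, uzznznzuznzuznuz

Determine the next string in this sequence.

Rewriting the 16 symbols of uzznznzuznzuznuz one by one yields uz zn zn zu zn zu zn uz zn zu zn uz zn zu uz zn; concatenated:

uzznznzuznzuznuzznzuznuzznzuuzzn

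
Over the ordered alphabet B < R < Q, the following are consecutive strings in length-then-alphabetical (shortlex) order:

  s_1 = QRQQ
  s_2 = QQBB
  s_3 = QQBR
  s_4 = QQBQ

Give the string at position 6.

Advancing 2 positions from QQBQ through QQBQ → QQRB reaches term 6.

QQRR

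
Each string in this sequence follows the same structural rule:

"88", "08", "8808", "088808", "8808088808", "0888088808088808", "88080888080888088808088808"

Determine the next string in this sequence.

088808880808880888080888080888088808088808

Each term (from the third on) is the two preceding terms concatenated in order: term 3 = 88·08 = 8808.
Continuing: 0888088808088808 · 88080888080888088808088808 gives term 8.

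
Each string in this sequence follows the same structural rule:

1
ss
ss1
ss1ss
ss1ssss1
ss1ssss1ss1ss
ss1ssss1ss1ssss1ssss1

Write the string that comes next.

This is a Fibonacci-style word recurrence s(k) = s(k−1)·s(k−2): e.g. ss·1 = ss1.
So term 8 is ss1ssss1ss1ssss1ssss1·ss1ssss1ss1ss.

ss1ssss1ss1ssss1ssss1ss1ssss1ss1ss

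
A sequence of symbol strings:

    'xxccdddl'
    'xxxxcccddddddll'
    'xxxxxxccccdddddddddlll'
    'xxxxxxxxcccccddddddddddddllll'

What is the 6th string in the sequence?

Each string has the form x^{2n} c^{n+1} d^{3n} l^{n} (n = 1, 2, …).
At n = 6 the blocks have lengths 12, 7, 18, 6.

xxxxxxxxxxxxcccccccddddddddddddddddddllllll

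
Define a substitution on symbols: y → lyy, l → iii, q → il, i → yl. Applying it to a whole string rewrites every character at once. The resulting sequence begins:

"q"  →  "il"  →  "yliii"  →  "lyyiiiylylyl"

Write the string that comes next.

iiilyylyyylylyllyyiiilyyiiilyyiii

Expanding lyyiiiylylyl: l→iii, y→lyy, y→lyy, i→yl, i→yl, i→yl, y→lyy, l→iii, y→lyy, l→iii, y→lyy, l→iii. Concatenated: iii lyy lyy yl yl yl lyy iii lyy iii lyy iii.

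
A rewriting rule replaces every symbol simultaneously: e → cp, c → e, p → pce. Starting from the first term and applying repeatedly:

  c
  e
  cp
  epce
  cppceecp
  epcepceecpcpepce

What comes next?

Rewriting the 16 symbols of epcepceecpcpepce one by one yields cp pce e cp pce e cp cp e pce e pce cp pce e cp; concatenated:

cppceecppceecpcpepceepcecppceecp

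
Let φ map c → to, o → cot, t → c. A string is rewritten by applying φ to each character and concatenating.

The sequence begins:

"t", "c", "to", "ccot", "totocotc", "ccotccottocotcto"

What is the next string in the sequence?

Rewriting the 16 symbols of ccotccottocotcto one by one yields to to cot c to to cot c c cot to cot c to c cot; concatenated:

totocotctotocotcccottocotctoccot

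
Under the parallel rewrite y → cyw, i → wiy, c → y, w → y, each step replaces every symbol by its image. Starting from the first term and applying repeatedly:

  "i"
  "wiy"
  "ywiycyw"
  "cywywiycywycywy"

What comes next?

ycywycywywiycywycywycywycywycyw

Replace each of the 15 characters of cywywiycywycywy in place — y cyw y cyw y wiy cyw y cyw y cyw y cyw y cyw — and concatenate.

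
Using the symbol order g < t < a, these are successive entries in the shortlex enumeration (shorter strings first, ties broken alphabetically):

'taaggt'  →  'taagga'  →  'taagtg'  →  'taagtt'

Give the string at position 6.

taagag

Continuing the enumeration 2 steps past taagtt: taagtt → taagta → (answer).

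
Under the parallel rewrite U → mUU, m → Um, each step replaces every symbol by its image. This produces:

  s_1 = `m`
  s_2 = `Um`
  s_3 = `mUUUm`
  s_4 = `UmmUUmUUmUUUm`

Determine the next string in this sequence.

Replace each of the 13 characters of UmmUUmUUmUUUm in place — mUU Um Um mUU mUU Um mUU mUU Um mUU mUU mUU Um — and concatenate.

mUUUmUmmUUmUUUmmUUmUUUmmUUmUUmUUUm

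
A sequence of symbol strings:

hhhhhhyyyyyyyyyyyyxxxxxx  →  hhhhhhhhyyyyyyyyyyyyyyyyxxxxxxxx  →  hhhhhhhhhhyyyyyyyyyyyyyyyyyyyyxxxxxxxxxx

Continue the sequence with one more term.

The n-th term is 2n h's then 4n y's then 2n x's, where the shown terms are n = 3, 4, 5.
At n = 6 the blocks have lengths 12, 24, 12.

hhhhhhhhhhhhyyyyyyyyyyyyyyyyyyyyyyyyxxxxxxxxxxxx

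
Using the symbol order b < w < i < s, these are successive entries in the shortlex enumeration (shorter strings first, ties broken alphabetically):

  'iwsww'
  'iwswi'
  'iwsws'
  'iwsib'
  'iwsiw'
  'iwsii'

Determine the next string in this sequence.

The successor of iwsii increments the rightmost position that isn't already s and resets every position after it to b.

iwsis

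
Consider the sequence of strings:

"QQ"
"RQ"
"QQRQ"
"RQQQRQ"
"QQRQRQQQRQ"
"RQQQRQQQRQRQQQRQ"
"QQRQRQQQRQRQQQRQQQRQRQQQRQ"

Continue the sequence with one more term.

RQQQRQQQRQRQQQRQQQRQRQQQRQRQQQRQQQRQRQQQRQ

This is a Fibonacci-style word recurrence s(k) = s(k−2)·s(k−1): e.g. QQ·RQ = QQRQ.
So term 8 is RQQQRQQQRQRQQQRQ·QQRQRQQQRQRQQQRQQQRQRQQQRQ.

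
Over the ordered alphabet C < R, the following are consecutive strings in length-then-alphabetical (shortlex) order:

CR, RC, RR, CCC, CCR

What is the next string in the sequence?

Find the rightmost character of CCR below R, bump it to the next letter, and reset everything to its right to C.

CRC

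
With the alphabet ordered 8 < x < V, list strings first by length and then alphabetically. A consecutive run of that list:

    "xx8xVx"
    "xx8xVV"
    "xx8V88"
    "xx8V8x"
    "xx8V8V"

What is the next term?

xx8Vx8

The successor of xx8V8V increments the rightmost position that isn't already V and resets every position after it to 8.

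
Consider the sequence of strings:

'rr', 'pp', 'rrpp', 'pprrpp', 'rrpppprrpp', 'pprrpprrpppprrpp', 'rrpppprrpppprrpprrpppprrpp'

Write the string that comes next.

pprrpprrpppprrpprrpppprrpppprrpprrpppprrpp

This is a Fibonacci-style word recurrence s(k) = s(k−2)·s(k−1): e.g. rr·pp = rrpp.
So term 8 is pprrpprrpppprrpp·rrpppprrpppprrpprrpppprrpp.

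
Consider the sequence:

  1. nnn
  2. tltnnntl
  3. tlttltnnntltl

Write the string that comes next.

Every step adds tlt to the front and tl to the end of the previous string.
Applying this once more to tlttltnnntltl:

tlttlttltnnntltltl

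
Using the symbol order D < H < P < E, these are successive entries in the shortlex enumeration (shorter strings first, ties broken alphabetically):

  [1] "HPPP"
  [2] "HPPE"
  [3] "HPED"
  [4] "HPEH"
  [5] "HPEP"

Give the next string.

HPEE

Find the rightmost character of HPEP below E, bump it to the next letter, and reset everything to its right to D.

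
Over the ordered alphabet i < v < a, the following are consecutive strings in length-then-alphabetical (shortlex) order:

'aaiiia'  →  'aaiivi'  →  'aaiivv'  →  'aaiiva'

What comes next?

Find the rightmost character of aaiiva below a, bump it to the next letter, and reset everything to its right to i.

aaiiai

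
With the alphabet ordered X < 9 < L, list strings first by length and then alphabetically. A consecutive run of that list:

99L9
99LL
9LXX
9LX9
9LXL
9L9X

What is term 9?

Stepping forward 3 times from 9L9X: 9L9X → 9L99 → 9L9L, then the target.

9LLX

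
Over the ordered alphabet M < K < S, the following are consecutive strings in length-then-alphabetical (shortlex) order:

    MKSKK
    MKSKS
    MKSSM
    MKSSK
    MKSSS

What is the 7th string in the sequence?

MSMMK

Stepping forward 2 times from MKSSS: MKSSS → MSMMM, then the target.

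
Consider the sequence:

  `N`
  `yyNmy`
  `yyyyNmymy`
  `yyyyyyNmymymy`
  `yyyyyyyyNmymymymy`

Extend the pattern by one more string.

s(k+1) = yy·s(k)·my, so each term gains yy as a prefix and my as a suffix.
So the next term is yy·yyyyyyyyNmymymymy·my.

yyyyyyyyyyNmymymymymy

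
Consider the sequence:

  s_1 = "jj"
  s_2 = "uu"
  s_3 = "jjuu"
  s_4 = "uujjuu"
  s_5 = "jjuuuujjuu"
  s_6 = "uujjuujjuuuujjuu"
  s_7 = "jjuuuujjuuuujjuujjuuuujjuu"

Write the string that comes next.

uujjuujjuuuujjuujjuuuujjuuuujjuujjuuuujjuu

From term 3 onward, concatenate the second-to-last term with the last: jj·uu = jjuu, uu·jjuu = uujjuu, …
So term 8 is uujjuujjuuuujjuu·jjuuuujjuuuujjuujjuuuujjuu.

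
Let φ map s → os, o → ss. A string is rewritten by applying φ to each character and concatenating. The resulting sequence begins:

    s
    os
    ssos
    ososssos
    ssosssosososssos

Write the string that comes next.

Rewriting the 16 symbols of ssosssosososssos one by one yields os os ss os os os ss os ss os ss os os os ss os; concatenated:

ososssosososssosssosssosososssos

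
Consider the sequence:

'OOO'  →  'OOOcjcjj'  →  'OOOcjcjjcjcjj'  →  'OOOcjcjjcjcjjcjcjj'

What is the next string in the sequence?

Each term is the previous one with cjcjj appended.
Applying this once more to OOOcjcjjcjcjjcjcjj:

OOOcjcjjcjcjjcjcjjcjcjj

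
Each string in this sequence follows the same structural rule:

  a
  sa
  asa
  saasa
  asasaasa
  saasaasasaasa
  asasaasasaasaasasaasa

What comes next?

Each term (from the third on) is the two preceding terms concatenated in order: term 3 = a·sa = asa.
The next term joins saasaasasaasa and asasaasasaasaasasaasa.

saasaasasaasaasasaasasaasaasasaasa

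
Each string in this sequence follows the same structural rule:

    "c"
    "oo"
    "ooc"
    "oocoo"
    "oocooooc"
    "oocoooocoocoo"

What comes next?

oocoooocoocoooocooooc

From term 3 onward, concatenate the last term with the second-to-last: oo·c = ooc, ooc·oo = oocoo, …
Continuing: oocoooocoocoo · oocooooc gives term 7.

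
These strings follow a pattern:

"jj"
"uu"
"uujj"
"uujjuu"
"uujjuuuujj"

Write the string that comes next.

uujjuuuujjuujjuu

From term 3 onward, concatenate the last term with the second-to-last: uu·jj = uujj, uujj·uu = uujjuu, …
The next term joins uujjuuuujj and uujjuu.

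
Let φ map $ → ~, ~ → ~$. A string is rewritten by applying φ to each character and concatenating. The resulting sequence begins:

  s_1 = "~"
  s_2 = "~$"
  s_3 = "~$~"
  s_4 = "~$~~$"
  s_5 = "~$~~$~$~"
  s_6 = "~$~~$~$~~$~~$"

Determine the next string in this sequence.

Rewriting the 13 symbols of ~$~~$~$~~$~~$ one by one yields ~$ ~ ~$ ~$ ~ ~$ ~ ~$ ~$ ~ ~$ ~$ ~; concatenated:

~$~~$~$~~$~~$~$~~$~$~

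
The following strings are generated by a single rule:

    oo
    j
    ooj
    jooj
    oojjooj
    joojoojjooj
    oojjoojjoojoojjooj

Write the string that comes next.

joojoojjoojoojjoojjoojoojjooj

Each term (from the third on) is the two preceding terms concatenated in order: term 3 = oo·j = ooj.
So term 8 is joojoojjooj·oojjoojjoojoojjooj.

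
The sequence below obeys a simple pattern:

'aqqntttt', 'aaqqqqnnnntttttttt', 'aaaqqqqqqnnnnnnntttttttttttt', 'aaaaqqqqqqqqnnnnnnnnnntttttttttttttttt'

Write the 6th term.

aaaaaaqqqqqqqqqqqqnnnnnnnnnnnnnnnntttttttttttttttttttttttt

Each string has the form a^{n} q^{2n} n^{3n-2} t^{4n} (n = 1, 2, …).
Setting n = 6 gives 6, 12, 16, 24 characters in each block.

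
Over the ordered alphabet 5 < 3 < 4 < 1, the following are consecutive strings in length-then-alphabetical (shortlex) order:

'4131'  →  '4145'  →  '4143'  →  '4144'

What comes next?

4141

Treat 4144 as a base-4 numeral over the given alphabet and add one, carrying through any trailing 1's.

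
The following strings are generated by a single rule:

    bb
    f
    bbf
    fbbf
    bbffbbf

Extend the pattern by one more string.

fbbfbbffbbf

This is a Fibonacci-style word recurrence s(k) = s(k−2)·s(k−1): e.g. bb·f = bbf.
The next term joins fbbf and bbffbbf.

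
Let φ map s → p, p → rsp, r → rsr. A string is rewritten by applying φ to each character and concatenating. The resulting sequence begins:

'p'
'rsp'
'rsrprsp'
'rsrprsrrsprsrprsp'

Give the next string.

rsrprsrrsprsrprsrrsrprsprsrprsrrsprsrprsp

φ(rsrprsrrsprsrprsp) expands symbol-by-symbol to rsr p rsr rsp rsr p rsr rsr p rsp rsr p rsr rsp rsr p rsp; joining the 17 pieces gives the next term.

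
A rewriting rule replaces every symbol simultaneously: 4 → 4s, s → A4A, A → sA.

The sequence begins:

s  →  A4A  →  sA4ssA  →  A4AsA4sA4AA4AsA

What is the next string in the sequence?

Rewriting the 15 symbols of A4AsA4sA4AA4AsA one by one yields sA 4s sA A4A sA 4s A4A sA 4s sA sA 4s sA A4A sA; concatenated:

sA4ssAA4AsA4sA4AsA4ssAsA4ssAA4AsA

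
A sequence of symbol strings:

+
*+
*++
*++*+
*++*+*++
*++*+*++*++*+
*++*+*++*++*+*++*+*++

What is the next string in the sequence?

*++*+*++*++*+*++*+*++*++*+*++*++*+

Each term (from the third on) is the previous term followed by the one before it: term 3 = *+·+ = *++.
The next term joins *++*+*++*++*+*++*+*++ and *++*+*++*++*+.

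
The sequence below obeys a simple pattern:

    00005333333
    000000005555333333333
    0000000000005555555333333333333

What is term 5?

000000000000000000005555555555555333333333333333333

Reading off run lengths: 0 runs 4, 8, 12; 5 runs 1, 4, 7; 3 runs 6, 9, 12 — each is linear in n (n = 1, 2, …).
Setting n = 5 gives 20, 13, 18 characters in each block.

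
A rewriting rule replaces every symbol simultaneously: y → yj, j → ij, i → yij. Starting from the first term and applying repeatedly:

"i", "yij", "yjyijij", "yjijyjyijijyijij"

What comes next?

yjijyijijyjijyjyijijyijijyjyijijyijij

φ(yjijyjyijijyijij) expands symbol-by-symbol to yj ij yij ij yj ij yj yij ij yij ij yj yij ij yij ij; joining the 16 pieces gives the next term.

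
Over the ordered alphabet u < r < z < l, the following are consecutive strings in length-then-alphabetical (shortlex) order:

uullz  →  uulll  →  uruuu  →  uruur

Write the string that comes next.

The successor of uruur increments the rightmost position that isn't already l and resets every position after it to u.

uruuz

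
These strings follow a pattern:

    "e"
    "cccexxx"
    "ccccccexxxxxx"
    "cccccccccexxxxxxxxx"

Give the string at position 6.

cccccccccccccccexxxxxxxxxxxxxxx

Each term wraps the previous one in ccc on the left and xxx on the right.
From cccccccccexxxxxxxxx, 2 further steps: cccccccccexxxxxxxxx → ccccccccccccexxxxxxxxxxxx → (answer).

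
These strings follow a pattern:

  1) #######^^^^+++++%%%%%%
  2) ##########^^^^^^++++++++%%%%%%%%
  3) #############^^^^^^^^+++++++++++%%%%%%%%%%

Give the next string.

################^^^^^^^^^^++++++++++++++%%%%%%%%%%%%

Each string has the form #^{3n+1} ^^{2n} +^{3n-1} %^{2n+2}, where the shown terms are n = 2, 3, 4.
At n = 5 the blocks have lengths 16, 10, 14, 12.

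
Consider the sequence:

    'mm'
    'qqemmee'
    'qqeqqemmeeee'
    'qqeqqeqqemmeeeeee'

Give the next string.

s(k+1) = qqe·s(k)·ee, so each term gains qqe as a prefix and ee as a suffix.
Applying this once more to qqeqqeqqemmeeeeee:

qqeqqeqqeqqemmeeeeeeee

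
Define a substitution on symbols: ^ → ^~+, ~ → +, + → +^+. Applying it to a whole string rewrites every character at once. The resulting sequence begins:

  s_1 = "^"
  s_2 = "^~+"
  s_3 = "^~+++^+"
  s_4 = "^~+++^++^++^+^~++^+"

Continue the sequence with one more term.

Rewriting the 19 symbols of ^~+++^++^++^+^~++^+ one by one yields ^~+ + +^+ +^+ +^+ ^~+ +^+ +^+ ^~+ +^+ +^+ ^~+ +^+ ^~+ + +^+ +^+ ^~+ +^+; concatenated:

^~+++^++^++^+^~++^++^+^~++^++^+^~++^+^~+++^++^+^~++^+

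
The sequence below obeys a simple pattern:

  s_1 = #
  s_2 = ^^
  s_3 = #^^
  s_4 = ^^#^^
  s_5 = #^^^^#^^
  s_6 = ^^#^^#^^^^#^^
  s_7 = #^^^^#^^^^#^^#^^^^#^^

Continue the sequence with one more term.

Each term (from the third on) is the two preceding terms concatenated in order: term 3 = #·^^ = #^^.
So term 8 is ^^#^^#^^^^#^^·#^^^^#^^^^#^^#^^^^#^^.

^^#^^#^^^^#^^#^^^^#^^^^#^^#^^^^#^^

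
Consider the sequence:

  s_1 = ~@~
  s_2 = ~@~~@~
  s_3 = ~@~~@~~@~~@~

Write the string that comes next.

Each string is two copies of the previous one concatenated.
Doubling ~@~~@~~@~~@~:

~@~~@~~@~~@~~@~~@~~@~~@~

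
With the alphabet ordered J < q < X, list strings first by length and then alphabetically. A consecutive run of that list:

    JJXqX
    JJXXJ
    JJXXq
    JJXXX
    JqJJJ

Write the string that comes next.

JqJJq

Find the rightmost character of JqJJJ below X, bump it to the next letter, and reset everything to its right to J.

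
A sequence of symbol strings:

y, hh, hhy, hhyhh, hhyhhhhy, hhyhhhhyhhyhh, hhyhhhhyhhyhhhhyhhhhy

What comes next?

This is a Fibonacci-style word recurrence s(k) = s(k−1)·s(k−2): e.g. hh·y = hhy.
So term 8 is hhyhhhhyhhyhhhhyhhhhy·hhyhhhhyhhyhh.

hhyhhhhyhhyhhhhyhhhhyhhyhhhhyhhyhh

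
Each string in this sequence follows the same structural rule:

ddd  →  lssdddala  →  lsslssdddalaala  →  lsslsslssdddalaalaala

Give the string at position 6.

lsslsslsslsslssdddalaalaalaalaala

s(k+1) = lss·s(k)·ala, so each term gains lss as a prefix and ala as a suffix.
From lsslsslssdddalaalaala, 2 further steps: lsslsslssdddalaalaala → lsslsslsslssdddalaalaalaala → (answer).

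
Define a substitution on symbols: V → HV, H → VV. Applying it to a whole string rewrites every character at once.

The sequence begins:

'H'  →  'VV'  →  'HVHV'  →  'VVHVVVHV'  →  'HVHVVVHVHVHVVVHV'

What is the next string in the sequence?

VVHVVVHVHVHVVVHVVVHVVVHVHVHVVVHV

Replace each of the 16 characters of HVHVVVHVHVHVVVHV in place — VV HV VV HV HV HV VV HV VV HV VV HV HV HV VV HV — and concatenate.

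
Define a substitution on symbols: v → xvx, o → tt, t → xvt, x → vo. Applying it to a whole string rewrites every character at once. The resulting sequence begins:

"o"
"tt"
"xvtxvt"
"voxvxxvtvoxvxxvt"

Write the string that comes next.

φ(voxvxxvtvoxvxxvt) expands symbol-by-symbol to xvx tt vo xvx vo vo xvx xvt xvx tt vo xvx vo vo xvx xvt; joining the 16 pieces gives the next term.

xvxttvoxvxvovoxvxxvtxvxttvoxvxvovoxvxxvt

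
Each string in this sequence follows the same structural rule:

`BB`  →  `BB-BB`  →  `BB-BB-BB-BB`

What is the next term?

Every step duplicates the string with '-' between the halves.
So the next term is two copies of BB-BB-BB-BB with '-' between the halves.

BB-BB-BB-BB-BB-BB-BB-BB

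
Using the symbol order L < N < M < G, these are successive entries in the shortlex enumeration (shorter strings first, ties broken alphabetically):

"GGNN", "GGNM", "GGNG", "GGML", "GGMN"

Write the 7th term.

Stepping forward 2 times from GGMN: GGMN → GGMM, then the target.

GGMG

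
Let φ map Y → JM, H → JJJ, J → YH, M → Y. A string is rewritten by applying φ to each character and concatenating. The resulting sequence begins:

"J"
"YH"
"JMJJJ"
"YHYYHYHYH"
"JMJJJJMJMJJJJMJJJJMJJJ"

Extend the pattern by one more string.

YHYYHYHYHYHYYHYYHYHYHYHYYHYHYHYHYYHYHYH

Applying the rule to each of the 22 symbols of JMJJJJMJMJJJJMJJJJMJJJ gives the pieces YH Y YH YH YH YH Y YH Y YH YH YH YH Y YH YH YH YH Y YH YH YH, which concatenate to the answer.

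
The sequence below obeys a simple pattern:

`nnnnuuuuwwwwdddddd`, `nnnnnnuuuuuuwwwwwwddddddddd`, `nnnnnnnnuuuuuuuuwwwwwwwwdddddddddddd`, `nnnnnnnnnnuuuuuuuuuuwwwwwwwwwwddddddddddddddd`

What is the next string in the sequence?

nnnnnnnnnnnnuuuuuuuuuuuuwwwwwwwwwwwwdddddddddddddddddd

Reading off run lengths: n runs 4, 6, 8, 10; u runs 4, 6, 8, 10; w runs 4, 6, 8, 10; d runs 6, 9, 12, 15 — each is linear in n, where the shown terms are n = 2, 3, 4, 5.
Setting n = 6 gives 12, 12, 12, 18 characters in each block.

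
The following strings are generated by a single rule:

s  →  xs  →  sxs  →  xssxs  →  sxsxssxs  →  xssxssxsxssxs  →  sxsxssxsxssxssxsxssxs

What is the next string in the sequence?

From term 3 onward, concatenate the second-to-last term with the last: s·xs = sxs, xs·sxs = xssxs, …
So term 8 is xssxssxsxssxs·sxsxssxsxssxssxsxssxs.

xssxssxsxssxssxsxssxsxssxssxsxssxs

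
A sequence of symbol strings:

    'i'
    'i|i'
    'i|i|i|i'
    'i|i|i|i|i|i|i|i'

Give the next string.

s(k+1) = s(k)·|·s(k) — each term doubles the last with '|' between the halves.
Doubling i|i|i|i|i|i|i|i with '|' between the halves:

i|i|i|i|i|i|i|i|i|i|i|i|i|i|i|i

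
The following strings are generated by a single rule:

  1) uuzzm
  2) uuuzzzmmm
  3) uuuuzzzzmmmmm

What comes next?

Each string has the form u^{n+1} z^{n+1} m^{2n-1} (n = 1, 2, …).
Setting n = 4 gives 5, 5, 7 characters in each block.

uuuuuzzzzzmmmmmmm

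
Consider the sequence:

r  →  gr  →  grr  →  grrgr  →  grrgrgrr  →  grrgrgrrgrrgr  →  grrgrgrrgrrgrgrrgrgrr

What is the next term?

grrgrgrrgrrgrgrrgrgrrgrrgrgrrgrrgr

This is a Fibonacci-style word recurrence s(k) = s(k−1)·s(k−2): e.g. gr·r = grr.
So term 8 is grrgrgrrgrrgrgrrgrgrr·grrgrgrrgrrgr.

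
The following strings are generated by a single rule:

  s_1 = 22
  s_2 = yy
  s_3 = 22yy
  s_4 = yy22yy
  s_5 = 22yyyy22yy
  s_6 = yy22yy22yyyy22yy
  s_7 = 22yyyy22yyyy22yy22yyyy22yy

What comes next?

This is a Fibonacci-style word recurrence s(k) = s(k−2)·s(k−1): e.g. 22·yy = 22yy.
Continuing: yy22yy22yyyy22yy · 22yyyy22yyyy22yy22yyyy22yy gives term 8.

yy22yy22yyyy22yy22yyyy22yyyy22yy22yyyy22yy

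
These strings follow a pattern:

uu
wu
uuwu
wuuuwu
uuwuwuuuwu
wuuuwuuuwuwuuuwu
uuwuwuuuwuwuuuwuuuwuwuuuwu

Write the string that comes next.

This is a Fibonacci-style word recurrence s(k) = s(k−2)·s(k−1): e.g. uu·wu = uuwu.
The next term joins wuuuwuuuwuwuuuwu and uuwuwuuuwuwuuuwuuuwuwuuuwu.

wuuuwuuuwuwuuuwuuuwuwuuuwuwuuuwuuuwuwuuuwu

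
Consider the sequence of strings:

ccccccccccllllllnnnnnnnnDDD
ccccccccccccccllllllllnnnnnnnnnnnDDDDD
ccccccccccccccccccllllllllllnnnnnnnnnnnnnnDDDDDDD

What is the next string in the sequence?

ccccccccccccccccccccccllllllllllllnnnnnnnnnnnnnnnnnDDDDDDDDD

Each string has the form c^{4n+2} l^{2n+2} n^{3n+2} D^{2n-1}, where the shown terms are n = 2, 3, 4.
For the next term, n = 5, so the run lengths are 22, 12, 17, 9.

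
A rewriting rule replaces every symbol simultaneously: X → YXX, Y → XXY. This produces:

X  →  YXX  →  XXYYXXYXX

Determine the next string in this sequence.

YXXYXXXXYXXYYXXYXXXXYYXXYXX

Expanding XXYYXXYXX: X→YXX, X→YXX, Y→XXY, Y→XXY, X→YXX, X→YXX, Y→XXY, X→YXX, X→YXX. Concatenated: YXX YXX XXY XXY YXX YXX XXY YXX YXX.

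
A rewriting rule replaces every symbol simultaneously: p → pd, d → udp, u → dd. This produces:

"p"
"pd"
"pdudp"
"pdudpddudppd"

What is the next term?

Rewriting each symbol of pdudpddudppd: p→pd, d→udp, u→dd, d→udp, p→pd, d→udp, d→udp, u→dd, d→udp, p→pd, p→pd, d→udp, which concatenates to pd udp dd udp pd udp udp dd udp pd pd udp.

pdudpddudppdudpudpddudppdpdudp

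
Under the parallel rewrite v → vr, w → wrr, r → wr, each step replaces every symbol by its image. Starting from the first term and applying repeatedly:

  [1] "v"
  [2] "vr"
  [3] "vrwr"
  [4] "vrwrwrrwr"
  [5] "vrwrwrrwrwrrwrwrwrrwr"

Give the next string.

Applying the rule to each of the 21 symbols of vrwrwrrwrwrrwrwrwrrwr gives the pieces vr wr wrr wr wrr wr wr wrr wr wrr wr wr wrr wr wrr wr wrr wr wr wrr wr, which concatenate to the answer.

vrwrwrrwrwrrwrwrwrrwrwrrwrwrwrrwrwrrwrwrrwrwrwrrwr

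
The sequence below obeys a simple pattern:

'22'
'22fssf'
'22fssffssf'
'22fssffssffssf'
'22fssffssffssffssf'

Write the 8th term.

Every step adds fssf to the end: s(k+1) = s(k)·fssf.
From 22fssffssffssffssf, 3 further steps: 22fssffssffssffssf → 22fssffssffssffssffssf → 22fssffssffssffssffssffssf → (answer).

22fssffssffssffssffssffssffssf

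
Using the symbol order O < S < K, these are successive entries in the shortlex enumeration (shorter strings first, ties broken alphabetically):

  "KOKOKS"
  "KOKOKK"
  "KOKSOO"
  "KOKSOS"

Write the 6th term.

KOKSSO

Stepping forward 2 times from KOKSOS: KOKSOS → KOKSOK, then the target.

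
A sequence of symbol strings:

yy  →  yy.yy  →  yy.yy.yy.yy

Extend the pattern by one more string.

Each string is two copies of the previous one joined by '.'.
So the next term is two copies of yy.yy.yy.yy with '.' between the halves.

yy.yy.yy.yy.yy.yy.yy.yy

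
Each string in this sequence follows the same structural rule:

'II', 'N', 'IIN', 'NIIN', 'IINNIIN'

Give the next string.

NIINIINNIIN

Each term (from the third on) is the two preceding terms concatenated in order: term 3 = II·N = IIN.
Continuing: NIIN · IINNIIN gives term 6.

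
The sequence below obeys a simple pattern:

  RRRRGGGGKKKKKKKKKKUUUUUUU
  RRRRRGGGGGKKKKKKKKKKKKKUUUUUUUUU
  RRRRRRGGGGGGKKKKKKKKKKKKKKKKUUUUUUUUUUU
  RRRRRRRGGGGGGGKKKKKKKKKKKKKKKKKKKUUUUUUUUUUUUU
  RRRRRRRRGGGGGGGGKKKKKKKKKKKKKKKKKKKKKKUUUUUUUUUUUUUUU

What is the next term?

Reading off run lengths: R runs 4, 5, 6, 7, 8; G runs 4, 5, 6, 7, 8; K runs 10, 13, 16, 19, 22; U runs 7, 9, 11, 13, 15 — each is linear in n, where the shown terms are n = 3, 4, 5, 6, 7.
At n = 8 the blocks have lengths 9, 9, 25, 17.

RRRRRRRRRGGGGGGGGGKKKKKKKKKKKKKKKKKKKKKKKKKUUUUUUUUUUUUUUUUU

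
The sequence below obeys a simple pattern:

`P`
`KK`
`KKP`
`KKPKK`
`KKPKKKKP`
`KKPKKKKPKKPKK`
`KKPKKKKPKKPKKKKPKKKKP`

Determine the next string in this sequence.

From term 3 onward, concatenate the last term with the second-to-last: KK·P = KKP, KKP·KK = KKPKK, …
The next term joins KKPKKKKPKKPKKKKPKKKKP and KKPKKKKPKKPKK.

KKPKKKKPKKPKKKKPKKKKPKKPKKKKPKKPKK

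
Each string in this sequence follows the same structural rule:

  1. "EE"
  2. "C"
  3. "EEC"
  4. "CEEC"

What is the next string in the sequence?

From term 3 onward, concatenate the second-to-last term with the last: EE·C = EEC, C·EEC = CEEC, …
The next term joins EEC and CEEC.

EECCEEC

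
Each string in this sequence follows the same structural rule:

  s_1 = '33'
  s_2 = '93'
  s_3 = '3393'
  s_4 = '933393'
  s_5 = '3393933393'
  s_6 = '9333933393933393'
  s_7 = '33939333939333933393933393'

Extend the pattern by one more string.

This is a Fibonacci-style word recurrence s(k) = s(k−2)·s(k−1): e.g. 33·93 = 3393.
So term 8 is 9333933393933393·33939333939333933393933393.

933393339393339333939333939333933393933393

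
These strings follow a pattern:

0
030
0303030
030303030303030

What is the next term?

0303030303030303030303030303030

s(k+1) = s(k)·3·s(k) — each term doubles the last with '3' between the halves.
So the next term is two copies of 030303030303030 with '3' between the halves.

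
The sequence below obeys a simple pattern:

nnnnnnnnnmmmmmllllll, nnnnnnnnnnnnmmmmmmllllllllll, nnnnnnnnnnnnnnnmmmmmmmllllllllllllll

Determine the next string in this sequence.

The n-th term is 3n+3 n's then n+3 m's then 4n-2 l's, where the shown terms are n = 2, 3, 4.
For the next term, n = 5, so the run lengths are 18, 8, 18.

nnnnnnnnnnnnnnnnnnmmmmmmmmllllllllllllllllll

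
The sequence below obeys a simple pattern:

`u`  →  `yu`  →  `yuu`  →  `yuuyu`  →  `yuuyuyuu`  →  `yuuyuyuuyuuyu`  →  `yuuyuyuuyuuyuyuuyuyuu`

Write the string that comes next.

yuuyuyuuyuuyuyuuyuyuuyuuyuyuuyuuyu

Each term (from the third on) is the previous term followed by the one before it: term 3 = yu·u = yuu.
The next term joins yuuyuyuuyuuyuyuuyuyuu and yuuyuyuuyuuyu.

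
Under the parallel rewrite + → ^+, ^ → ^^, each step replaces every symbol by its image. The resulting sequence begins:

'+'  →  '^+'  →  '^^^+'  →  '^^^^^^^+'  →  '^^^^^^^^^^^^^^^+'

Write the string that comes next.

Rewriting the 16 symbols of ^^^^^^^^^^^^^^^+ one by one yields ^^ ^^ ^^ ^^ ^^ ^^ ^^ ^^ ^^ ^^ ^^ ^^ ^^ ^^ ^^ ^+; concatenated:

^^^^^^^^^^^^^^^^^^^^^^^^^^^^^^^+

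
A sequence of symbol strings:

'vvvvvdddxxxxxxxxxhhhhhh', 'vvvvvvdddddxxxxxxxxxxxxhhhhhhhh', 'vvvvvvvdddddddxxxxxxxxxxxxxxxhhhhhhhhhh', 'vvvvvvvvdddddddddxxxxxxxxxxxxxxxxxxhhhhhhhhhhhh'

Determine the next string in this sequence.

Reading off run lengths: v runs 5, 6, 7, 8; d runs 3, 5, 7, 9; x runs 9, 12, 15, 18; h runs 6, 8, 10, 12 — each is linear in n, where the shown terms are n = 2, 3, 4, 5.
Setting n = 6 gives 9, 11, 21, 14 characters in each block.

vvvvvvvvvdddddddddddxxxxxxxxxxxxxxxxxxxxxhhhhhhhhhhhhhh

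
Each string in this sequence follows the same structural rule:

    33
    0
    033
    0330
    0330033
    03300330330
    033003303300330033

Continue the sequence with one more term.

03300330330033003303300330330

This is a Fibonacci-style word recurrence s(k) = s(k−1)·s(k−2): e.g. 0·33 = 033.
The next term joins 033003303300330033 and 03300330330.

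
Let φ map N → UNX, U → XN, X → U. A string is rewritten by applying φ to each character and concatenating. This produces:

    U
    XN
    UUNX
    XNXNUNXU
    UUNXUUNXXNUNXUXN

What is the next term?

φ(UUNXUUNXXNUNXUXN) expands symbol-by-symbol to XN XN UNX U XN XN UNX U U UNX XN UNX U XN U UNX; joining the 16 pieces gives the next term.

XNXNUNXUXNXNUNXUUUNXXNUNXUXNUUNX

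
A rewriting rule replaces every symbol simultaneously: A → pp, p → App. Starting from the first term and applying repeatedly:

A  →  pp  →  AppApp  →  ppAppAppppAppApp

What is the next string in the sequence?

AppAppppAppAppppAppAppAppAppppAppAppppAppApp

Applying the rule to each of the 16 symbols of ppAppAppppAppApp gives the pieces App App pp App App pp App App App App pp App App pp App App, which concatenate to the answer.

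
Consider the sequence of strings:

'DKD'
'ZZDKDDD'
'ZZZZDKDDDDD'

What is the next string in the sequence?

s(k+1) = ZZ·s(k)·DD, so each term gains ZZ as a prefix and DD as a suffix.
Applying this once more to ZZZZDKDDDDD:

ZZZZZZDKDDDDDDD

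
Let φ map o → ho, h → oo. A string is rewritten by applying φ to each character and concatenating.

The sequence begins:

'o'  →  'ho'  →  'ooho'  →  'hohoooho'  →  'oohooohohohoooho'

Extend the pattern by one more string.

hohooohohohooohooohooohohohoooho

Applying the rule to each of the 16 symbols of oohooohohohoooho gives the pieces ho ho oo ho ho ho oo ho oo ho oo ho ho ho oo ho, which concatenate to the answer.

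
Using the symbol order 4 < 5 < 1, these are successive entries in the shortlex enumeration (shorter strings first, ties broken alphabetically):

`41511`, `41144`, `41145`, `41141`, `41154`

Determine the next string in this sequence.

41155

Find the rightmost character of 41154 below 1, bump it to the next letter, and reset everything to its right to 4.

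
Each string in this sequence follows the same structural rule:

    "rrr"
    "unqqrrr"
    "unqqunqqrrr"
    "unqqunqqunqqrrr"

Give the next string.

The strings grow by a fixed prefix unqq each time.
So the next term is unqq·unqqunqqunqqrrr.

unqqunqqunqqunqqrrr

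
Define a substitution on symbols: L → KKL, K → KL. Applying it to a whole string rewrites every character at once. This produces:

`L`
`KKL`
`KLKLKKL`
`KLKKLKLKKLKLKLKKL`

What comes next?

Rewriting the 17 symbols of KLKKLKLKKLKLKLKKL one by one yields KL KKL KL KL KKL KL KKL KL KL KKL KL KKL KL KKL KL KL KKL; concatenated:

KLKKLKLKLKKLKLKKLKLKLKKLKLKKLKLKKLKLKLKKL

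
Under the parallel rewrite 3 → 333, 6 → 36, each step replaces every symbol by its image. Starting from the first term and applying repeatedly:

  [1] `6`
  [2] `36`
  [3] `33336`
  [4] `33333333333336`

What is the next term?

Rewriting the 14 symbols of 33333333333336 one by one yields 333 333 333 333 333 333 333 333 333 333 333 333 333 36; concatenated:

33333333333333333333333333333333333333336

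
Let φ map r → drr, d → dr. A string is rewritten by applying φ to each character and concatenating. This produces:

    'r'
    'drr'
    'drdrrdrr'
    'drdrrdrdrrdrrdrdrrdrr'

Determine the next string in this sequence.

Replace each of the 21 characters of drdrrdrdrrdrrdrdrrdrr in place — dr drr dr drr drr dr drr dr drr drr dr drr drr dr drr dr drr drr dr drr drr — and concatenate.

drdrrdrdrrdrrdrdrrdrdrrdrrdrdrrdrrdrdrrdrdrrdrrdrdrrdrr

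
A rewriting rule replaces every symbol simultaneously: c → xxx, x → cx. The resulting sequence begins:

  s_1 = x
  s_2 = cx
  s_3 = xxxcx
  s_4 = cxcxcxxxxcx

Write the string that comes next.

Apply φ to cxcxcxxxxcx symbol by symbol: c→xxx, x→cx, c→xxx, x→cx, c→xxx, x→cx, x→cx, x→cx, x→cx, c→xxx, x→cx; joined: xxx cx xxx cx xxx cx cx cx cx xxx cx.

xxxcxxxxcxxxxcxcxcxcxxxxcx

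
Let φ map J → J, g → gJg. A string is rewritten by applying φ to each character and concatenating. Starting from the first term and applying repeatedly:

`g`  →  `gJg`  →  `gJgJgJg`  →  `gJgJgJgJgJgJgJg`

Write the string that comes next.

Replace each of the 15 characters of gJgJgJgJgJgJgJg in place — gJg J gJg J gJg J gJg J gJg J gJg J gJg J gJg — and concatenate.

gJgJgJgJgJgJgJgJgJgJgJgJgJgJgJg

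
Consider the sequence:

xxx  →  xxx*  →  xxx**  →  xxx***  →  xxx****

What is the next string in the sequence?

The strings grow by a fixed suffix * each time.
Applying this once more to xxx****:

xxx*****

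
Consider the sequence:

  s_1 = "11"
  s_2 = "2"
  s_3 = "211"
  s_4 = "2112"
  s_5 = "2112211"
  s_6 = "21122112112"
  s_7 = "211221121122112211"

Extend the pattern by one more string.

21122112112211221121122112112

This is a Fibonacci-style word recurrence s(k) = s(k−1)·s(k−2): e.g. 2·11 = 211.
So term 8 is 211221121122112211·21122112112.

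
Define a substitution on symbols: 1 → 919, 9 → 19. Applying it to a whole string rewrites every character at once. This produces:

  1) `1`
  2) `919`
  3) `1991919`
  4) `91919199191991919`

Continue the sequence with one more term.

Replace each of the 17 characters of 91919199191991919 in place — 19 919 19 919 19 919 19 19 919 19 919 19 19 919 19 919 19 — and concatenate.

19919199191991919199191991919199191991919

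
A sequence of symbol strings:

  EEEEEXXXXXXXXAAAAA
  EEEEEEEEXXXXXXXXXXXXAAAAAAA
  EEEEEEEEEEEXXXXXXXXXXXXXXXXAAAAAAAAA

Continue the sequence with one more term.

EEEEEEEEEEEEEEXXXXXXXXXXXXXXXXXXXXAAAAAAAAAAA

Each string has the form E^{3n-1} X^{4n} A^{2n+1}, where the shown terms are n = 2, 3, 4.
At n = 5 the blocks have lengths 14, 20, 11.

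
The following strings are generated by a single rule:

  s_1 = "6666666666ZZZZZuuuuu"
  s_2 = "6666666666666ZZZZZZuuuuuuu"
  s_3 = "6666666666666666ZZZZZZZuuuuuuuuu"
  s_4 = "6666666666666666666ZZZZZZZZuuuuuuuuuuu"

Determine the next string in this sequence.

6666666666666666666666ZZZZZZZZZuuuuuuuuuuuuu

Reading off run lengths: 6 runs 10, 13, 16, 19; Z runs 5, 6, 7, 8; u runs 5, 7, 9, 11 — each is linear in n, where the shown terms are n = 3, 4, 5, 6.
At n = 7 the blocks have lengths 22, 9, 13.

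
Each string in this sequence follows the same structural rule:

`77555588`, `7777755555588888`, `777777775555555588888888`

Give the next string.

Reading off run lengths: 7 runs 2, 5, 8; 5 runs 4, 6, 8; 8 runs 2, 5, 8 — each is linear in n (n = 1, 2, …).
At n = 4 the blocks have lengths 11, 10, 11.

77777777777555555555588888888888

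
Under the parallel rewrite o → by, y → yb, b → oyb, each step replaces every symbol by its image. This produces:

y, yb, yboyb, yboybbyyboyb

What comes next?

Apply φ to yboybbyyboyb symbol by symbol: y→yb, b→oyb, o→by, y→yb, b→oyb, b→oyb, y→yb, y→yb, b→oyb, o→by, y→yb, b→oyb; joined: yb oyb by yb oyb oyb yb yb oyb by yb oyb.

yboybbyyboyboybybyboybbyyboyb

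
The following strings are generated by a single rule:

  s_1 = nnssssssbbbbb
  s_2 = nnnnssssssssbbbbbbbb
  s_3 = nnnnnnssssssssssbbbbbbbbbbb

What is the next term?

The n-th term is 2n-2 n's then 2n+2 s's then 3n-1 b's, where the shown terms are n = 2, 3, 4.
For the next term, n = 5, so the run lengths are 8, 12, 14.

nnnnnnnnssssssssssssbbbbbbbbbbbbbb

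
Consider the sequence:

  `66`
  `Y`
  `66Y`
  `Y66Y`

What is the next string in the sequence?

From term 3 onward, concatenate the second-to-last term with the last: 66·Y = 66Y, Y·66Y = Y66Y, …
Continuing: 66Y · Y66Y gives term 5.

66YY66Y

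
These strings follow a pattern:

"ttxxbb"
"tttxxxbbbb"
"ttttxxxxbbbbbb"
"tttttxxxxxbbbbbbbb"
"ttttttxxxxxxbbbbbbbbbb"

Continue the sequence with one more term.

Term n consists of n+1 t's, followed by n+1 x's, followed by 2n b's (n = 1, 2, …).
For the next term, n = 6, so the run lengths are 7, 7, 12.

tttttttxxxxxxxbbbbbbbbbbbb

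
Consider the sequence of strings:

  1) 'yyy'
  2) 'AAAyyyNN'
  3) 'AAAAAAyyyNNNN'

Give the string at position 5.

Every step adds AAA to the front and NN to the end of the previous string.
From AAAAAAyyyNNNN, 2 further steps: AAAAAAyyyNNNN → AAAAAAAAAyyyNNNNNN → (answer).

AAAAAAAAAAAAyyyNNNNNNNN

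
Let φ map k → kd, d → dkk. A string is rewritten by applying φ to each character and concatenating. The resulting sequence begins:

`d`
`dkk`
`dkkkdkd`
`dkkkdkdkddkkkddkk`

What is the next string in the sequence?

Rewriting the 17 symbols of dkkkdkdkddkkkddkk one by one yields dkk kd kd kd dkk kd dkk kd dkk dkk kd kd kd dkk dkk kd kd; concatenated:

dkkkdkdkddkkkddkkkddkkdkkkdkdkddkkdkkkdkd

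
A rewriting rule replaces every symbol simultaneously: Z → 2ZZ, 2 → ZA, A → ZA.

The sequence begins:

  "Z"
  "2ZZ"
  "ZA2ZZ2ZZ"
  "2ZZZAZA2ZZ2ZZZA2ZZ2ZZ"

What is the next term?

ZA2ZZ2ZZ2ZZZA2ZZZAZA2ZZ2ZZZA2ZZ2ZZ2ZZZAZA2ZZ2ZZZA2ZZ2ZZ

Applying the rule to each of the 21 symbols of 2ZZZAZA2ZZ2ZZZA2ZZ2ZZ gives the pieces ZA 2ZZ 2ZZ 2ZZ ZA 2ZZ ZA ZA 2ZZ 2ZZ ZA 2ZZ 2ZZ 2ZZ ZA ZA 2ZZ 2ZZ ZA 2ZZ 2ZZ, which concatenate to the answer.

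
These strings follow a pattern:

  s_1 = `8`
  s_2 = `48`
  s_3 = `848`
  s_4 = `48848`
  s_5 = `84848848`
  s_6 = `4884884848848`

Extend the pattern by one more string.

This is a Fibonacci-style word recurrence s(k) = s(k−2)·s(k−1): e.g. 8·48 = 848.
Continuing: 84848848 · 4884884848848 gives term 7.

848488484884884848848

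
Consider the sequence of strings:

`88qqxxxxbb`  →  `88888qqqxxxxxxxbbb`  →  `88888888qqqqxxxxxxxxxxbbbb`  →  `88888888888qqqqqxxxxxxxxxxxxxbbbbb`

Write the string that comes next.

Reading off run lengths: 8 runs 2, 5, 8, 11; q runs 2, 3, 4, 5; x runs 4, 7, 10, 13; b runs 2, 3, 4, 5 — each is linear in n (n = 1, 2, …).
For the next term, n = 5, so the run lengths are 14, 6, 16, 6.

88888888888888qqqqqqxxxxxxxxxxxxxxxxbbbbbb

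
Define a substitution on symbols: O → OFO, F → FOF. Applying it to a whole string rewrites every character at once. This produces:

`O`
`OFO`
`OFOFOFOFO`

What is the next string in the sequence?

OFOFOFOFOFOFOFOFOFOFOFOFOFO

Expanding OFOFOFOFO: O→OFO, F→FOF, O→OFO, F→FOF, O→OFO, F→FOF, O→OFO, F→FOF, O→OFO. Concatenated: OFO FOF OFO FOF OFO FOF OFO FOF OFO.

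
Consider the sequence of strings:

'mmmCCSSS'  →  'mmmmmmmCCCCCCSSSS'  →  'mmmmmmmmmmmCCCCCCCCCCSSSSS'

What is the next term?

mmmmmmmmmmmmmmmCCCCCCCCCCCCCCSSSSSS

The n-th term is 4n-1 m's then 4n-2 C's then n+2 S's (n = 1, 2, …).
For the next term, n = 4, so the run lengths are 15, 14, 6.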